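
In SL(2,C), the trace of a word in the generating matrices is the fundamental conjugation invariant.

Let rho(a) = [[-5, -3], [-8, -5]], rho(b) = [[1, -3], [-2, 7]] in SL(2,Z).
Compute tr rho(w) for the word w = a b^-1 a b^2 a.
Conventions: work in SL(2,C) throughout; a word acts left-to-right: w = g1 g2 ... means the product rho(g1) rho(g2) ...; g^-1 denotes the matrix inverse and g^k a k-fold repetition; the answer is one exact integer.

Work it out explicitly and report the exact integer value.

rho(a) = [[-5, -3], [-8, -5]]
... * rho(b^-1) = [[7, 3], [2, 1]]  ->  [[-41, -18], [-66, -29]]
... * rho(a) = [[-5, -3], [-8, -5]]  ->  [[349, 213], [562, 343]]
... * rho(b) = [[1, -3], [-2, 7]]  ->  [[-77, 444], [-124, 715]]
... * rho(b) = [[1, -3], [-2, 7]]  ->  [[-965, 3339], [-1554, 5377]]
... * rho(a) = [[-5, -3], [-8, -5]]  ->  [[-21887, -13800], [-35246, -22223]]
tr = -21887 + -22223 = -44110

-44110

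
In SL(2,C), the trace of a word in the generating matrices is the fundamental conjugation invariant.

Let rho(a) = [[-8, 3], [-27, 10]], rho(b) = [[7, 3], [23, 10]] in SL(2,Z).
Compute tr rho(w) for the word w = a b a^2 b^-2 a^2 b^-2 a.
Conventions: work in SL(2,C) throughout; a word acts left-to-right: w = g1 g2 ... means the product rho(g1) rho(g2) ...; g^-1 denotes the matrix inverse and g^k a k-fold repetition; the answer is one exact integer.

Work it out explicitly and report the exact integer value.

rho(a) = [[-8, 3], [-27, 10]]
... * rho(b) = [[7, 3], [23, 10]]  ->  [[13, 6], [41, 19]]
... * rho(a) = [[-8, 3], [-27, 10]]  ->  [[-266, 99], [-841, 313]]
... * rho(a) = [[-8, 3], [-27, 10]]  ->  [[-545, 192], [-1723, 607]]
... * rho(b^-1) = [[10, -3], [-23, 7]]  ->  [[-9866, 2979], [-31191, 9418]]
... * rho(b^-1) = [[10, -3], [-23, 7]]  ->  [[-167177, 50451], [-528524, 159499]]
... * rho(a) = [[-8, 3], [-27, 10]]  ->  [[-24761, 2979], [-78281, 9418]]
... * rho(a) = [[-8, 3], [-27, 10]]  ->  [[117655, -44493], [371962, -140663]]
... * rho(b^-1) = [[10, -3], [-23, 7]]  ->  [[2199889, -664416], [6954869, -2100527]]
... * rho(b^-1) = [[10, -3], [-23, 7]]  ->  [[37280458, -11250579], [117860811, -35568296]]
... * rho(a) = [[-8, 3], [-27, 10]]  ->  [[5521969, -664416], [17457504, -2100527]]
tr = 5521969 + -2100527 = 3421442

3421442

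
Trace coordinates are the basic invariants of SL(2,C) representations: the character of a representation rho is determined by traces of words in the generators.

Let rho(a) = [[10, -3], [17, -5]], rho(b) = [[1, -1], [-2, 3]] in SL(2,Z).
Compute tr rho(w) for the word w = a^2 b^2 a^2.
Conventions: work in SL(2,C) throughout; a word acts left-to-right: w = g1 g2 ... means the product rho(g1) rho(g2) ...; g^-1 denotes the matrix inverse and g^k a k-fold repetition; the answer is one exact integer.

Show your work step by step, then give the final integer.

-8271

rho(a) = [[10, -3], [17, -5]]
... * rho(a) = [[10, -3], [17, -5]]  ->  [[49, -15], [85, -26]]
... * rho(b) = [[1, -1], [-2, 3]]  ->  [[79, -94], [137, -163]]
... * rho(b) = [[1, -1], [-2, 3]]  ->  [[267, -361], [463, -626]]
... * rho(a) = [[10, -3], [17, -5]]  ->  [[-3467, 1004], [-6012, 1741]]
... * rho(a) = [[10, -3], [17, -5]]  ->  [[-17602, 5381], [-30523, 9331]]
tr = -17602 + 9331 = -8271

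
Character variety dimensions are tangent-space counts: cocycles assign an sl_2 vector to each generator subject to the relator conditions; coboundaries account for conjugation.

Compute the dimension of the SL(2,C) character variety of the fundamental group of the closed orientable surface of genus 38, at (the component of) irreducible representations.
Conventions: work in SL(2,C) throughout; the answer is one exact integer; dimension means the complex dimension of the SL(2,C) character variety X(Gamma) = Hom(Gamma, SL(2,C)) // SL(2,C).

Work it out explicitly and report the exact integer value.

222

The genus-38 surface group: 2g = 76 generators, one relator prod [a_i, b_i].
Before the relator condition, cocycle space has dim 3*76 = 228.
d_2 is surjective at irreducible rho (its cokernel H^2 is dual to H^0 = 0), so dim Z^1 = 228 - 3 = 225.
Coboundaries contribute dim B^1 = 3 (injective at irreducible rho).
dim H^1 = 225 - 3 = 222 = dim X.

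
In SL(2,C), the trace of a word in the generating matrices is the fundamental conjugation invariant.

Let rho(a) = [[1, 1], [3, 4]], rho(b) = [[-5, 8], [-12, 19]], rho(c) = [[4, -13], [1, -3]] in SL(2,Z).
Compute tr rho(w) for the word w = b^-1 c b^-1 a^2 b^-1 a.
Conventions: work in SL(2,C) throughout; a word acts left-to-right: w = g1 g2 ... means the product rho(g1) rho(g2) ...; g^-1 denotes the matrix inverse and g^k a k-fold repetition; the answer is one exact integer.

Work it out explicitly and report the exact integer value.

rho(b^-1) = [[19, -8], [12, -5]]
... * rho(c) = [[4, -13], [1, -3]]  ->  [[68, -223], [43, -141]]
... * rho(b^-1) = [[19, -8], [12, -5]]  ->  [[-1384, 571], [-875, 361]]
... * rho(a) = [[1, 1], [3, 4]]  ->  [[329, 900], [208, 569]]
... * rho(a) = [[1, 1], [3, 4]]  ->  [[3029, 3929], [1915, 2484]]
... * rho(b^-1) = [[19, -8], [12, -5]]  ->  [[104699, -43877], [66193, -27740]]
... * rho(a) = [[1, 1], [3, 4]]  ->  [[-26932, -70809], [-17027, -44767]]
tr = -26932 + -44767 = -71699

-71699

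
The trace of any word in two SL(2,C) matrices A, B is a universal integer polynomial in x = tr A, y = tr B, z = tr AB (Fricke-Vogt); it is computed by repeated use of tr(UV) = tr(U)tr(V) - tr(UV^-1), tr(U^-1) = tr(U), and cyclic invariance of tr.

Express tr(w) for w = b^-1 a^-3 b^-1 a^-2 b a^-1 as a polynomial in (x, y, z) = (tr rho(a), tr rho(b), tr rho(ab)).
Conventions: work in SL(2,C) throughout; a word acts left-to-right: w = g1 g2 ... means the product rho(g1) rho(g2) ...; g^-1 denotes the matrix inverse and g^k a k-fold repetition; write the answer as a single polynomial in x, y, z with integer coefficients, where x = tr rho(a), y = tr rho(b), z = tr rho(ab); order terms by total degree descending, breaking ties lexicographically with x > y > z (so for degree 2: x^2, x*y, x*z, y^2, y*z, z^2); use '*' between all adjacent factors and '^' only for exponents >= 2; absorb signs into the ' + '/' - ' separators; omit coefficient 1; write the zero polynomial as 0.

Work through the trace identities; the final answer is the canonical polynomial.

tr(a^-1) = tr(a) = x
tr(a^-2) = tr(a^-1) tr(a) - tr(1)  (eliminate a^-1) = x^2 - 2
tr(a^-3) = tr(a^-2) tr(a) - tr(a^-1)  (eliminate a^-1) = x^3 - 3*x
tr(a^-4) = tr(a^-3) tr(a) - tr(a^-2)  (eliminate a^-1) = x^4 - 4*x^2 + 2
tr(a^-5) = tr(a^-4) tr(a) - tr(a^-3)  (eliminate a^-1) = x^5 - 5*x^3 + 5*x
tr(b a b) = tr(b) tr(a b) - tr(a)  (reduce the b square) = y*z - x
tr(b a b a) = tr(a b) tr(a b) - tr(1)  (split on a) = z^2 - 2
tr(a^-1 b a b) = tr(b a b) tr(a) - tr(b a b a)  (eliminate a^-1) = x*y*z - x^2 - z^2 + 2
tr(b a b^-1 a^-1) = tr(a^-1 b a) tr(b) - tr(a^-1 b a b)  (eliminate b^-1) = -x*y*z + x^2 + y^2 + z^2 - 2
tr(a^-2 b a b^-1) = tr(b a b^-1 a^-1) tr(a) - tr(b a b^-1)  (eliminate a^-1) = -x^2*y*z + x^3 + x*y^2 + x*z^2 - 3*x
tr(b a b^-1 a^-3) = tr(a^-2 b a b^-1) tr(a) - tr(a^-2 b a b^-1 a)  (eliminate a^-1) = -x^3*y*z + x^4 + x^2*y^2 + x^2*z^2 + x*y*z - 4*x^2 - y^2 - z^2 + 2
tr(a^-2 b a b^-1 a^-2) = tr(b a b^-1 a^-3) tr(a) - tr(b a b^-1 a^-2)  (eliminate a^-1) = -x^4*y*z + x^5 + x^3*y^2 + x^3*z^2 + 2*x^2*y*z - 5*x^3 - 2*x*y^2 - 2*x*z^2 + 5*x
tr(b^-1 a^-5 b a) = tr(a^-2 b a b^-1 a^-2) tr(a) - tr(a^-2 b a b^-1 a^-1)  (eliminate a^-1) = -x^5*y*z + x^6 + x^4*y^2 + x^4*z^2 + 3*x^3*y*z - 6*x^4 - 3*x^2*y^2 - 3*x^2*z^2 - x*y*z + 9*x^2 + y^2 + z^2 - 2
tr(a^-2 b a^-1 b^-1 a^-3) = tr(b^-1 a^-5 b) tr(a) - tr(b^-1 a^-5 b a)  (eliminate a^-1) = x^5*y*z - x^4*y^2 - x^4*z^2 - 3*x^3*y*z + x^4 + 3*x^2*y^2 + 3*x^2*z^2 + x*y*z - 4*x^2 - y^2 - z^2 + 2
tr(a^-1 b) = tr(b) tr(a) - tr(b a)  (eliminate a^-1) = x*y - z
tr(a^-1 b a^-1) = tr(a^-1 b) tr(a) - tr(a^-1 b a)  (eliminate a^-1) = x^2*y - x*z - y
tr(a^-2 b a^-1) = tr(a^-1 b a^-1) tr(a) - tr(a^-1 b)  (eliminate a^-1) = x^3*y - x^2*z - 2*x*y + z
tr(a^2 b) = tr(a) tr(b a) - tr(b)  (reduce the a square) = x*z - y
tr(b a^2 b) = tr(b) tr(a^2 b) - tr(a^2)  (reduce the b square) = x*y*z - x^2 - y^2 + 2
tr(b a^2 b a) = tr(a) tr(b a b a) - tr(b a b)  (reduce the a square) = x*z^2 - y*z - x
tr(a b a^-1 b a) = tr(b a^2 b) tr(a) - tr(b a^2 b a)  (eliminate a^-1) = x^2*y*z - x^3 - x*y^2 - x*z^2 + y*z + 3*x
tr(b a b a b) = tr(b) tr(a b a b) - tr(a b a)  (reduce the b square) = y*z^2 - x*z - y
tr(b a b a b a) = tr(a b a b) tr(a b) - tr(b a)  (split on a) = z^3 - 3*z
tr(a b a^-1 b a b) = tr(b a b a b) tr(a) - tr(b a b a b a)  (eliminate a^-1) = x*y*z^2 - x^2*z - z^3 - x*y + 3*z
tr(b^-1 a b a^-1 b a) = tr(a b a^-1 b a) tr(b) - tr(a b a^-1 b a b)  (eliminate b^-1) = x^2*y^2*z - x^3*y - x*y^3 - 2*x*y*z^2 + x^2*z + y^2*z + z^3 + 4*x*y - 3*z
tr(a^-1 b a^-1 b^-1 a b) = tr(b^-1 a b a^-1 b) tr(a) - tr(b^-1 a b a^-1 b a)  (eliminate a^-1) = -x^2*y^2*z + x^3*y + x*y^3 + 2*x*y*z^2 - x^2*z - y^2*z - z^3 - 3*x*y + 3*z
tr(b^-1 a b^2 a) = tr(a b^2 a) tr(b) - tr(a b^2 a b)  (eliminate b^-1) = x*y^2*z - x^2*y - y^3 - y*z^2 + x*z + 3*y
tr(b a^-1 b^-1 a b) = tr(b^-1 a b^2) tr(a) - tr(b^-1 a b^2 a)  (eliminate a^-1) = -x*y^2*z + x^2*y + y^3 + y*z^2 - 3*y
tr(b a^-2 b a^-1 b^-1 a) = tr(a^-1 b a^-1 b^-1 a b) tr(a) - tr(a^-1 b a^-1 b^-1 a b a)  (eliminate a^-1) = -x^3*y^2*z + x^4*y + x^2*y^3 + 2*x^2*y*z^2 - x^3*z - x*z^3 - 4*x^2*y - y^3 - y*z^2 + 3*x*z + 3*y
tr(b a^-2 b a^-1 b^-1 a^-1) = tr(b a^-2 b a^-1 b^-1) tr(a) - tr(b a^-2 b a^-1 b^-1 a)  (eliminate a^-1) = x^3*y^2*z - x^2*y^3 - 2*x^2*y*z^2 + x*z^3 + 2*x^2*y + y^3 + y*z^2 - 2*x*z - 3*y
tr(b a^-2 b a^-1 b^-1 a^-2) = tr(b a^-2 b a^-1 b^-1 a^-1) tr(a) - tr(b a^-2 b a^-1 b^-1)  (eliminate a^-1) = x^4*y^2*z - x^3*y^3 - 2*x^3*y*z^2 + x^2*z^3 + x^3*y + x*y^3 + x*y*z^2 - x^2*z - x*y - z
tr(a^-2 b a^-1 b^-1 a^-3 b) = tr(b a^-2 b a^-1 b^-1 a^-2) tr(a) - tr(b a^-2 b a^-1 b^-1 a^-1)  (eliminate a^-1) = x^5*y^2*z - x^4*y^3 - 2*x^4*y*z^2 - x^3*y^2*z + x^3*z^3 + x^4*y + 2*x^2*y^3 + 3*x^2*y*z^2 - x^3*z - x*z^3 - 3*x^2*y - y^3 - y*z^2 + x*z + 3*y
tr(b^-1 a^-3 b^-1 a^-2 b a^-1) = tr(a^-2 b a^-1 b^-1 a^-3) tr(b) - tr(a^-2 b a^-1 b^-1 a^-3 b)  (eliminate b^-1) = x^4*y*z^2 - 2*x^3*y^2*z - x^3*z^3 + x^2*y^3 + x^3*z + x*y^2*z + x*z^3 - x^2*y - x*z - y

x^4*y*z^2 - 2*x^3*y^2*z - x^3*z^3 + x^2*y^3 + x^3*z + x*y^2*z + x*z^3 - x^2*y - x*z - y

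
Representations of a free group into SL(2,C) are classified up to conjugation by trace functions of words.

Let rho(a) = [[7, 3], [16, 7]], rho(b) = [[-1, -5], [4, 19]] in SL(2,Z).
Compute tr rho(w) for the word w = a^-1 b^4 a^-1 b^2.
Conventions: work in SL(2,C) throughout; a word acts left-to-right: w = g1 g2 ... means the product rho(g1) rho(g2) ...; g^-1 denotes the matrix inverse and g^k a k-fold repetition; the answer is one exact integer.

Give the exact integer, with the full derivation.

3895018834

rho(a^-1) = [[7, -3], [-16, 7]]
... * rho(b) = [[-1, -5], [4, 19]]  ->  [[-19, -92], [44, 213]]
... * rho(b) = [[-1, -5], [4, 19]]  ->  [[-349, -1653], [808, 3827]]
... * rho(b) = [[-1, -5], [4, 19]]  ->  [[-6263, -29662], [14500, 68673]]
... * rho(b) = [[-1, -5], [4, 19]]  ->  [[-112385, -532263], [260192, 1232287]]
... * rho(a^-1) = [[7, -3], [-16, 7]]  ->  [[7729513, -3388686], [-17895248, 7845433]]
... * rho(b) = [[-1, -5], [4, 19]]  ->  [[-21284257, -103032599], [49276980, 238539467]]
... * rho(b) = [[-1, -5], [4, 19]]  ->  [[-390846139, -1851198096], [904880888, 4285864973]]
tr = -390846139 + 4285864973 = 3895018834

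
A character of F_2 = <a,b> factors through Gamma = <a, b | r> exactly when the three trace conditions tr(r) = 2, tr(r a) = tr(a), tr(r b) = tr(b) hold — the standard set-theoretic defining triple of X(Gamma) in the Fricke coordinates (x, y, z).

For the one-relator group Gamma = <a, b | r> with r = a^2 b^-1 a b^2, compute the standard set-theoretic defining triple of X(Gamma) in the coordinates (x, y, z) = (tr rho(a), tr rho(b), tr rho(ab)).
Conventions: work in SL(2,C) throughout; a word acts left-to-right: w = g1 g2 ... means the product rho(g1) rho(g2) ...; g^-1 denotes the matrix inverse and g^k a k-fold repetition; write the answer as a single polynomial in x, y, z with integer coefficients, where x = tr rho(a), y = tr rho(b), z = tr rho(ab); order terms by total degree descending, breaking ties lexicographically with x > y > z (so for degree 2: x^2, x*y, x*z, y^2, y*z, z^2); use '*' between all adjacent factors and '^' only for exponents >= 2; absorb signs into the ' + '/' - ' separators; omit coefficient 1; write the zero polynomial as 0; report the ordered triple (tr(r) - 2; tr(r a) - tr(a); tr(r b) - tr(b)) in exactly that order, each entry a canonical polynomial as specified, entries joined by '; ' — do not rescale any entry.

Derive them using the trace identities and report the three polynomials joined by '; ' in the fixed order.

x^2*y^2*z - x^3*y - x*y^3 - x*y*z^2 + x^2*z + 3*x*y - z - 2; x^3*y^2*z - x^4*y - x^2*y^3 - x^2*y*z^2 + x^3*z - x*y^2*z + 4*x^2*y + y^3 + y*z^2 - 2*x*z - x - 3*y; x^2*y^3*z - x^3*y^2 - x*y^4 - x*y^2*z^2 + 4*x*y^2 + x*z^2 - y*z - x - y

trace(a^2 b) = trace(a) trace(b a) - trace(b)  (reduce the a square) = x*z - y
and trace(a^2) = trace(a) trace(a) - trace(1)  (reduce the a square) = x^2 - 2
trace(b^2 a^2) = trace(b) trace(a^2 b) - trace(a^2)  (reduce the b square) = x*y*z - x^2 - y^2 + 2
trace(b^2 a) = trace(b) trace(a b) - trace(a)  (reduce the b square) = y*z - x
trace(a b^2 a^2) = trace(a) trace(b^2 a^2) - trace(b^2 a)  (reduce the a square) = x^2*y*z - x^3 - x*y^2 - y*z + 3*x
trace(b a b a) = trace(a b) trace(a b) - trace(1)  (split on a) = z^2 - 2
trace(a^2 b a b) = trace(a) trace(b a b a) - trace(b a b)  (reduce the a square) = x*z^2 - y*z - x
trace(a^2 b a) = trace(a) trace(a b a) - trace(a b)  (reduce the a square) = x^2*z - x*y - z
next, trace(a b^2 a^2 b) = trace(b) trace(a^2 b a b) - trace(a^2 b a)  (reduce the b square) = x*y*z^2 - x^2*z - y^2*z + z
next, trace(a^2 b^-1 a b^2) = trace(a b^2 a^2) trace(b) - trace(a b^2 a^2 b)  (eliminate b^-1) = x^2*y^2*z - x^3*y - x*y^3 - x*y*z^2 + x^2*z + 3*x*y - z
next, trace(a^4 b) = trace(a) trace(a b a^2) - trace(a b a)   [square of a] = x^3*z - x^2*y - 2*x*z + y
trace(a^3) = trace(a) trace(a^2) - trace(a)   [square of a] = x^3 - 3*x
trace(a^4) = trace(a) trace(a^3) - trace(a^2)   [square of a] = x^4 - 4*x^2 + 2
next, trace(a b^2 a^3) = trace(b) trace(a^4 b) - trace(a^4)   [square of b] = x^3*y*z - x^4 - x^2*y^2 - 2*x*y*z + 4*x^2 + y^2 - 2
next, trace(a b a b^2) = trace(b) trace(a b a b) - trace(a b a)   [square of b] = y*z^2 - x*z - y
and trace(a b^2 a^3 b) = trace(a) trace(a b a b^2 a) - trace(a b a b^2)   [square of a] = x^2*y*z^2 - x^3*z - x*y^2*z - y*z^2 + 2*x*z + y
trace(a^2 b^-1 a b^2 a) = trace(a b^2 a^3) trace(b) - trace(a b^2 a^3 b)   [inverse elimination on b] = x^3*y^2*z - x^4*y - x^2*y^3 - x^2*y*z^2 + x^3*z - x*y^2*z + 4*x^2*y + y^3 + y*z^2 - 2*x*z - 3*y
and trace(a b^3 a^2) = trace(b) trace(a^3 b^2) - trace(a^3 b) = x^2*y^2*z - x^3*y - x*y^3 - x^2*z - y^2*z + 4*x*y + z
next, trace(a b^3 a^2 b) = trace(b) trace(a^2 b a b^2) - trace(a^2 b a b) = x*y^2*z^2 - x^2*y*z - y^3*z - x*z^2 + 2*y*z + x
trace(a^2 b^-1 a b^3) = trace(a b^3 a^2) trace(b) - trace(a b^3 a^2 b) = x^2*y^3*z - x^3*y^2 - x*y^4 - x*y^2*z^2 + 4*x*y^2 + x*z^2 - y*z - x
assemble the triple (trace(r) - 2; trace(r a) - x; trace(r b) - y)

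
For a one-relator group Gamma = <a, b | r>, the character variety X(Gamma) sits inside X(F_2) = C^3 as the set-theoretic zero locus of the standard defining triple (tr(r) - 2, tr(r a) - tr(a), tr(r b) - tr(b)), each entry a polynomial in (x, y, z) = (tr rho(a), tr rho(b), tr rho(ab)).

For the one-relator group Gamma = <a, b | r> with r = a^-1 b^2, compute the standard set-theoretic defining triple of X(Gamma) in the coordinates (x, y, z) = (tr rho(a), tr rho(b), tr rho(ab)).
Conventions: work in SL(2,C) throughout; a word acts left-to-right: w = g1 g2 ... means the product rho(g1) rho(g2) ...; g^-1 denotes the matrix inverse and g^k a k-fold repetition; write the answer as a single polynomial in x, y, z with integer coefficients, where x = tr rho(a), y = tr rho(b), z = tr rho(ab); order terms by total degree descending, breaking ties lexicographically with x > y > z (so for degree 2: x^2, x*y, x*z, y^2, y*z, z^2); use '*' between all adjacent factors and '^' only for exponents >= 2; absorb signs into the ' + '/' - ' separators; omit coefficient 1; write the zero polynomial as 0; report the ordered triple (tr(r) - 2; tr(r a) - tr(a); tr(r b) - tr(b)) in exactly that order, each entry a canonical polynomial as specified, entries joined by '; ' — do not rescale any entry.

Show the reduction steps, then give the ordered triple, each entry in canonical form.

x*y^2 - y*z - x - 2; y^2 - x - 2; x*y^3 - y^2*z - 2*x*y - y + z

tr(b^2) = tr(b) * tr(b) - tr(1)  (reduce the b square) = y^2 - 2
tr(b^2 a) = tr(b) * tr(a b) - tr(a)  (reduce the b square) = y*z - x
tr(a^-1 b^2) = tr(b^2) * tr(a) - tr(b^2 a)  (eliminate a^-1) = x*y^2 - y*z - x
tr(b^3) = tr(b) * tr(b^2) - tr(b)   [square of b] = y^3 - 3*y
tr(b^3 a) = tr(b) * tr(a b^2) - tr(a b)   [square of b] = y^2*z - x*y - z
tr(a^-1 b^3) = tr(b^3) * tr(a) - tr(b^3 a)   [inverse elimination on a] = x*y^3 - y^2*z - 2*x*y + z
assemble the triple (tr(r) - 2; tr(r a) - x; tr(r b) - y)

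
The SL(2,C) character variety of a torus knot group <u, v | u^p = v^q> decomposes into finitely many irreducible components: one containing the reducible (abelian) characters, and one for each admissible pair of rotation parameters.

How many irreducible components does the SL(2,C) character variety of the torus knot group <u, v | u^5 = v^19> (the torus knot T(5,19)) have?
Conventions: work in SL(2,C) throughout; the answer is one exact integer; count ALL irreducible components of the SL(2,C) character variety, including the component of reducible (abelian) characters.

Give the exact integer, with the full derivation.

37

For T(5,19): irreducibility forces the central element u^5 = v^19 to one of +I, -I.
This locks tr(u) to 2*cos(pi*alpha/5), alpha in 1..4, and tr(v) to 2*cos(pi*beta/19), beta in 1..18, on each component of irreducible characters.
u^5 = (-1)^alpha I and v^19 = (-1)^beta I must agree, so alpha and beta have equal parity.
Enumerate parity-matched pairs: 2*9 odd-odd plus 2*9 even-even gives 36.
Total: 36 irreducible-character components + 1 reducible (abelian) component = 37.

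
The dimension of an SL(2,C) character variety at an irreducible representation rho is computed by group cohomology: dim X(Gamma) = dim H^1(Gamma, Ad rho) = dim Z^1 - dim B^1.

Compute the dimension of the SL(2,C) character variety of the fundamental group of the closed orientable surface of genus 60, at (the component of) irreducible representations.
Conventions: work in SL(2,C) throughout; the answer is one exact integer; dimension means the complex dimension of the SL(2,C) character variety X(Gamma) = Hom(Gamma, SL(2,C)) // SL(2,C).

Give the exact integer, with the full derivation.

Gamma = pi_1(Sigma_60) = < a_1, b_1, ..., a_60, b_60 | prod [a_i, b_i] > has 2g = 120 generators and 1 relator.
Before the relator condition, cocycle space has dim 3*120 = 360.
H^2 = coker(d_2) is dual to H^0 = 0 at irreducible rho (Poincare duality), so d_2 is onto: dim Z^1 = 357.
As always at irreducible rho, dim B^1 = 3.
Hence dim X = 357 - 3 = 354.

354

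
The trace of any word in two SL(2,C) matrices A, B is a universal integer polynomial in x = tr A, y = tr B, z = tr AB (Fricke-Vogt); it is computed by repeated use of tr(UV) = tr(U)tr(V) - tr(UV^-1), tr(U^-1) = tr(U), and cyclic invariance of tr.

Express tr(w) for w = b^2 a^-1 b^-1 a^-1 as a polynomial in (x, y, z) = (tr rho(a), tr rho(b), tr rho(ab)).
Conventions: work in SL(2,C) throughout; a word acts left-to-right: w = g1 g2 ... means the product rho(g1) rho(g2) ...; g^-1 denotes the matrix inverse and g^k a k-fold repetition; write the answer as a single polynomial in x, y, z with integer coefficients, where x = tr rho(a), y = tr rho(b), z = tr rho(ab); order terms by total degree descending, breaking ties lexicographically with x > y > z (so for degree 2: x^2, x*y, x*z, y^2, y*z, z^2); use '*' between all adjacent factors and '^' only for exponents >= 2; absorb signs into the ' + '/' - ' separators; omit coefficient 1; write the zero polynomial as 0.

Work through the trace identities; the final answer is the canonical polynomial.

tr(a^-1 b) = tr(b) tr(a) - tr(b a)   [inverse elimination on a] = x*y - z
tr(b^2) = tr(b) tr(b) - tr(1)   [square of b] = y^2 - 2
tr(a b^2) = tr(b) tr(a b) - tr(a)   [square of b] = y*z - x
tr(b^2 a b) = tr(b) tr(a b^2) - tr(a b)   [square of b] = y^2*z - x*y - z
tr(a b a b) = tr(a b) tr(a b) - tr(1)   [split at a repeated a] = z^2 - 2
tr(a b a) = tr(a) tr(b a) - tr(b)   [square of a] = x*z - y
tr(b^2 a b a) = tr(b) tr(a b a b) - tr(a b a)   [square of b] = y*z^2 - x*z - y
tr(a^-1 b^2 a b) = tr(b^2 a b) tr(a) - tr(b^2 a b a)   [inverse elimination on a] = x*y^2*z - x^2*y - y*z^2 + y
tr(b^-1 a^-1 b^2 a) = tr(a^-1 b^2 a) tr(b) - tr(a^-1 b^2 a b)   [inverse elimination on b] = -x*y^2*z + x^2*y + y^3 + y*z^2 - 3*y
tr(b^2 a^-1 b^-1 a^-1) = tr(b^-1 a^-1 b^2) tr(a) - tr(b^-1 a^-1 b^2 a)   [inverse elimination on a] = x*y^2*z - y^3 - y*z^2 - x*z + 3*y

x*y^2*z - y^3 - y*z^2 - x*z + 3*y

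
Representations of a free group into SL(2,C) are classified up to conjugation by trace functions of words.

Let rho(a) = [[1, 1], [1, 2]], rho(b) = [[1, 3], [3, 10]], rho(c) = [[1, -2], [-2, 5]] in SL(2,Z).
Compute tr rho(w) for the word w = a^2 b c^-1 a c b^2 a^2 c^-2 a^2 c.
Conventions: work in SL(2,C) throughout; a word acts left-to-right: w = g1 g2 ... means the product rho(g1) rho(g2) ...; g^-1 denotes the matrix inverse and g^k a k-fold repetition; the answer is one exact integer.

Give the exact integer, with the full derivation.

rho(a) = [[1, 1], [1, 2]]
... * rho(a) = [[1, 1], [1, 2]]  ->  [[2, 3], [3, 5]]
... * rho(b) = [[1, 3], [3, 10]]  ->  [[11, 36], [18, 59]]
... * rho(c^-1) = [[5, 2], [2, 1]]  ->  [[127, 58], [208, 95]]
... * rho(a) = [[1, 1], [1, 2]]  ->  [[185, 243], [303, 398]]
... * rho(c) = [[1, -2], [-2, 5]]  ->  [[-301, 845], [-493, 1384]]
... * rho(b) = [[1, 3], [3, 10]]  ->  [[2234, 7547], [3659, 12361]]
... * rho(b) = [[1, 3], [3, 10]]  ->  [[24875, 82172], [40742, 134587]]
... * rho(a) = [[1, 1], [1, 2]]  ->  [[107047, 189219], [175329, 309916]]
... * rho(a) = [[1, 1], [1, 2]]  ->  [[296266, 485485], [485245, 795161]]
... * rho(c^-1) = [[5, 2], [2, 1]]  ->  [[2452300, 1078017], [4016547, 1765651]]
... * rho(c^-1) = [[5, 2], [2, 1]]  ->  [[14417534, 5982617], [23614037, 9798745]]
... * rho(a) = [[1, 1], [1, 2]]  ->  [[20400151, 26382768], [33412782, 43211527]]
... * rho(a) = [[1, 1], [1, 2]]  ->  [[46782919, 73165687], [76624309, 119835836]]
... * rho(c) = [[1, -2], [-2, 5]]  ->  [[-99548455, 272262597], [-163047363, 445930562]]
tr = -99548455 + 445930562 = 346382107

346382107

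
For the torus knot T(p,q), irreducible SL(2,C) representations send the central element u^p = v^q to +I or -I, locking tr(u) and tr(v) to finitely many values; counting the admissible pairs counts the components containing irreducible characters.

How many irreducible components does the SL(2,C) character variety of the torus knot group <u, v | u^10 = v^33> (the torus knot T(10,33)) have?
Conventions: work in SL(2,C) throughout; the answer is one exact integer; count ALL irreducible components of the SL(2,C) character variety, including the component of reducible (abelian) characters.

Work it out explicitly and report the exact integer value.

145

For T(10,33): irreducibility forces the central element u^10 = v^33 to one of +I, -I.
On an irreducible component, tr(u) is locked at 2*cos(pi*alpha/10) for some alpha in 1..9, and tr(v) at 2*cos(pi*beta/33) for some beta in 1..32.
u^10 = (-1)^alpha I and v^33 = (-1)^beta I must agree, so alpha and beta have equal parity.
Counting: 5 odd alphas x 16 odd betas + 4 even alphas x 16 even betas = 80 + 64 = 144.
components with irreducible characters: 144; plus the single component of reducible (abelian) characters: total 145.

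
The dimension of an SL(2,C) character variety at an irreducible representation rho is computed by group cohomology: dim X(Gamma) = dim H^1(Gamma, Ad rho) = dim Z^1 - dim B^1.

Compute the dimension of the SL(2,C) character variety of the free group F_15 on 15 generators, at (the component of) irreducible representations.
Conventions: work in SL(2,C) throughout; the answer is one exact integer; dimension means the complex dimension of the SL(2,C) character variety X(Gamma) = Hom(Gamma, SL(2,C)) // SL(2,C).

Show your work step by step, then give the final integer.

42

Here Gamma is free of rank 15 — no relator constrains a cocycle.
Z^1(Gamma, Ad rho) = (sl_2)^15: a cocycle is a free choice of one sl_2 vector per generator, so dim Z^1 = 3*15 = 45.
dim B^1 = 3: the coboundary map is injective because an irreducible image has centralizer 0 in sl_2.
dim X = dim H^1 = dim Z^1 - dim B^1 = 45 - 3 = 42.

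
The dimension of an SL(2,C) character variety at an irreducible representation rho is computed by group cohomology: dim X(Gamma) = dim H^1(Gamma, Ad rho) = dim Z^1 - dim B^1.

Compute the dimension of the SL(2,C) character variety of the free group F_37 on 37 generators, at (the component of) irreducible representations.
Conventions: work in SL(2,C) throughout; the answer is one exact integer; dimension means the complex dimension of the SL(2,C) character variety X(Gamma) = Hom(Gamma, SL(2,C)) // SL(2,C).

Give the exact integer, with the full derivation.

108

Here Gamma is free of rank 37 — no relator constrains a cocycle.
So Z^1 = (sl_2)^37 in full: dim Z^1 = 111.
Irreducibility makes the coboundary map sl_2 -> Z^1 injective (trivial centralizer), so dim B^1 = 3.
Therefore dim X = 111 - 3 = 108.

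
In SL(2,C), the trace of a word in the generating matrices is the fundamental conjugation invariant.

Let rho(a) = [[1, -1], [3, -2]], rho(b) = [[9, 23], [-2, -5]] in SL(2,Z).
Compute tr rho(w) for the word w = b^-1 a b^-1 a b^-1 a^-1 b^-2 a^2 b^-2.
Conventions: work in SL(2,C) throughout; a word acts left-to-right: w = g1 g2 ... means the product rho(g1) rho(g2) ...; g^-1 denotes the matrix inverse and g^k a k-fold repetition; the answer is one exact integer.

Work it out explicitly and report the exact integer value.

rho(b^-1) = [[-5, -23], [2, 9]]
... * rho(a) = [[1, -1], [3, -2]]  ->  [[-74, 51], [29, -20]]
... * rho(b^-1) = [[-5, -23], [2, 9]]  ->  [[472, 2161], [-185, -847]]
... * rho(a) = [[1, -1], [3, -2]]  ->  [[6955, -4794], [-2726, 1879]]
... * rho(b^-1) = [[-5, -23], [2, 9]]  ->  [[-44363, -203111], [17388, 79609]]
... * rho(a^-1) = [[-2, 1], [-3, 1]]  ->  [[698059, -247474], [-273603, 96997]]
... * rho(b^-1) = [[-5, -23], [2, 9]]  ->  [[-3985243, -18282623], [1562009, 7165842]]
... * rho(b^-1) = [[-5, -23], [2, 9]]  ->  [[-16639031, -72883018], [6521639, 28566371]]
... * rho(a) = [[1, -1], [3, -2]]  ->  [[-235288085, 162405067], [92220752, -63654381]]
... * rho(a) = [[1, -1], [3, -2]]  ->  [[251927116, -89522049], [-98742391, 35088010]]
... * rho(b^-1) = [[-5, -23], [2, 9]]  ->  [[-1438679678, -6600022109], [563887975, 2586867083]]
... * rho(b^-1) = [[-5, -23], [2, 9]]  ->  [[-6006645828, -26310566387], [2354294291, 10312380322]]
tr = -6006645828 + 10312380322 = 4305734494

4305734494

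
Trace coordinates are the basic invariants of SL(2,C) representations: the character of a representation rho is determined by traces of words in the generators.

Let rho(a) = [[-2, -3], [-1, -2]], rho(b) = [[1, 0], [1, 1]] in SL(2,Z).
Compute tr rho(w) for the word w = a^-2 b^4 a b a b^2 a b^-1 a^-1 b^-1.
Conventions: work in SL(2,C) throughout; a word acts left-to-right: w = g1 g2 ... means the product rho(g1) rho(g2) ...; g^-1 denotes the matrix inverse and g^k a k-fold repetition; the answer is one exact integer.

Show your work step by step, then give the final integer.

rho(a^-1) = [[-2, 3], [1, -2]]
... * rho(a^-1) = [[-2, 3], [1, -2]]  ->  [[7, -12], [-4, 7]]
... * rho(b) = [[1, 0], [1, 1]]  ->  [[-5, -12], [3, 7]]
... * rho(b) = [[1, 0], [1, 1]]  ->  [[-17, -12], [10, 7]]
... * rho(b) = [[1, 0], [1, 1]]  ->  [[-29, -12], [17, 7]]
... * rho(b) = [[1, 0], [1, 1]]  ->  [[-41, -12], [24, 7]]
... * rho(a) = [[-2, -3], [-1, -2]]  ->  [[94, 147], [-55, -86]]
... * rho(b) = [[1, 0], [1, 1]]  ->  [[241, 147], [-141, -86]]
... * rho(a) = [[-2, -3], [-1, -2]]  ->  [[-629, -1017], [368, 595]]
... * rho(b) = [[1, 0], [1, 1]]  ->  [[-1646, -1017], [963, 595]]
... * rho(b) = [[1, 0], [1, 1]]  ->  [[-2663, -1017], [1558, 595]]
... * rho(a) = [[-2, -3], [-1, -2]]  ->  [[6343, 10023], [-3711, -5864]]
... * rho(b^-1) = [[1, 0], [-1, 1]]  ->  [[-3680, 10023], [2153, -5864]]
... * rho(a^-1) = [[-2, 3], [1, -2]]  ->  [[17383, -31086], [-10170, 18187]]
... * rho(b^-1) = [[1, 0], [-1, 1]]  ->  [[48469, -31086], [-28357, 18187]]
tr = 48469 + 18187 = 66656

66656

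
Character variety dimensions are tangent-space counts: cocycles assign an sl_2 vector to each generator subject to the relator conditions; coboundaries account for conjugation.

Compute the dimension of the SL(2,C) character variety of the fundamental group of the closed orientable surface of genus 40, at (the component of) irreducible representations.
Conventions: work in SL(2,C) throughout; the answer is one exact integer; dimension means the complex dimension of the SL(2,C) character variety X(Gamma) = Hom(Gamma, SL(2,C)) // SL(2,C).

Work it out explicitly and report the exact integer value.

234

Gamma = pi_1(Sigma_40) = < a_1, b_1, ..., a_40, b_40 | prod [a_i, b_i] > has 2g = 80 generators and 1 relator.
Before the relator condition, cocycle space has dim 3*80 = 240.
d_2 is surjective at irreducible rho (its cokernel H^2 is dual to H^0 = 0), so dim Z^1 = 240 - 3 = 237.
As always at irreducible rho, dim B^1 = 3.
Hence dim X = 237 - 3 = 234.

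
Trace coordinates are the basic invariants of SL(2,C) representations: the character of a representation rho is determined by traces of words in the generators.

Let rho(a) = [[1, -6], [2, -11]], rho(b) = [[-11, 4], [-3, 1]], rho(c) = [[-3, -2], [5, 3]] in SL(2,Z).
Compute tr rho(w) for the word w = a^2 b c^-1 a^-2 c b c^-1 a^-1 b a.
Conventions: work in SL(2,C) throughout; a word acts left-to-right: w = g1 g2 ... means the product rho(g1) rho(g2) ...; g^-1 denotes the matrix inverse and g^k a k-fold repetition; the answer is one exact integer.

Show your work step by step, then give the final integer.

4188131958

rho(a) = [[1, -6], [2, -11]]
... * rho(a) = [[1, -6], [2, -11]]  ->  [[-11, 60], [-20, 109]]
... * rho(b) = [[-11, 4], [-3, 1]]  ->  [[-59, 16], [-107, 29]]
... * rho(c^-1) = [[3, 2], [-5, -3]]  ->  [[-257, -166], [-466, -301]]
... * rho(a^-1) = [[-11, 6], [-2, 1]]  ->  [[3159, -1708], [5728, -3097]]
... * rho(a^-1) = [[-11, 6], [-2, 1]]  ->  [[-31333, 17246], [-56814, 31271]]
... * rho(c) = [[-3, -2], [5, 3]]  ->  [[180229, 114404], [326797, 207441]]
... * rho(b) = [[-11, 4], [-3, 1]]  ->  [[-2325731, 835320], [-4217090, 1514629]]
... * rho(c^-1) = [[3, 2], [-5, -3]]  ->  [[-11153793, -7157422], [-20224415, -12978067]]
... * rho(a^-1) = [[-11, 6], [-2, 1]]  ->  [[137006567, -74080180], [248424699, -134324557]]
... * rho(b) = [[-11, 4], [-3, 1]]  ->  [[-1284831697, 473946088], [-2329698018, 859374239]]
... * rho(a) = [[1, -6], [2, -11]]  ->  [[-336939521, 2495583214], [-610949540, 4525071479]]
tr = -336939521 + 4525071479 = 4188131958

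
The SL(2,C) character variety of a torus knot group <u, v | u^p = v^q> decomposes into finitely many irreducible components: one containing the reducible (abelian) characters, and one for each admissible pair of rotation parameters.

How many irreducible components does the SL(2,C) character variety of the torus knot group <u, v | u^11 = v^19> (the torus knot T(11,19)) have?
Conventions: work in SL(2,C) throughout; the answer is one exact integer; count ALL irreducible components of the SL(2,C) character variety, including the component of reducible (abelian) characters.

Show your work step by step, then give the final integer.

In the torus knot group T(11,19), u^11 = v^19 is central, so an irreducible representation sends it to +I or -I (Schur).
On an irreducible component, tr(u) is locked at 2*cos(pi*alpha/11) for some alpha in 1..10, and tr(v) at 2*cos(pi*beta/19) for some beta in 1..18.
The two central values (-1)^alpha I and (-1)^beta I must be the same matrix, so alpha and beta share a parity.
Enumerate parity-matched pairs: 5*9 odd-odd plus 5*9 even-even gives 90.
That is 90 components of irreducible characters, and with the reducible (abelian) component the total is 91.

91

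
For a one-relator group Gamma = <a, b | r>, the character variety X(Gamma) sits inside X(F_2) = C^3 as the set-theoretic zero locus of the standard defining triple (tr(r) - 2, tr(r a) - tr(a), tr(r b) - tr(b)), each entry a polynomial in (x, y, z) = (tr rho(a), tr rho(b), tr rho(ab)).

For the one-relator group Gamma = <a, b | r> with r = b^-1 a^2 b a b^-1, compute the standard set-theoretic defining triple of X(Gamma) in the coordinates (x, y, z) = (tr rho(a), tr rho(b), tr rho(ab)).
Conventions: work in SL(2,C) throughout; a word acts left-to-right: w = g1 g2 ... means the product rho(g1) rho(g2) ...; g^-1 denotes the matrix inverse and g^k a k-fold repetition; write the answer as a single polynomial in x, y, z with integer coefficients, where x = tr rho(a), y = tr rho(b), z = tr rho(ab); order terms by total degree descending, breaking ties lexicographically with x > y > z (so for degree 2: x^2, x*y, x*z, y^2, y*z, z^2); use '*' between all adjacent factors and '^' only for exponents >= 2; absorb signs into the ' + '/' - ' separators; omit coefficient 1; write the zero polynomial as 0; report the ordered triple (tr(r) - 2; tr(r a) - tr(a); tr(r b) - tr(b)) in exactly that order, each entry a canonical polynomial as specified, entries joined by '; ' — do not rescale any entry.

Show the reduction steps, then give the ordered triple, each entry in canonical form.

trace(b a^2) = trace(a)*trace(b a) - trace(b)  (reduce the a square) = x*z - y
trace(a^2 b a) = trace(a)*trace(b a^2) - trace(b a)  (reduce the a square) = x^2*z - x*y - z
apply: trace(b a b a) = trace(b a)*trace(b a) - trace(1)  (split on b) = z^2 - 2
apply: trace(b a b) = trace(b)*trace(a b) - trace(a)  (reduce the b square) = y*z - x
trace(a^2 b a b) = trace(a)*trace(b a b a) - trace(b a b)  (reduce the a square) = x*z^2 - y*z - x
apply: trace(b^-1 a^2 b a) = trace(a^2 b a)*trace(b) - trace(a^2 b a b)  (eliminate b^-1) = x^2*y*z - x*y^2 - x*z^2 + x
use: trace(b^-1 a^2 b a b^-1) = trace(b^-1 a^2 b a)*trace(b) - trace(b^-1 a^2 b a b)  (eliminate b^-1) = x^2*y^2*z - x*y^3 - x*y*z^2 - x^2*z + 2*x*y + z
trace(a^2 b a^2) = trace(a)*trace(b a^3) - trace(b a^2) = x^3*z - x^2*y - 2*x*z + y
trace(b^2) = trace(b)*trace(b) - trace(1) = y^2 - 2
trace(b a^2 b) = trace(a)*trace(b^2 a) - trace(b^2) = x*y*z - x^2 - y^2 + 2
trace(a^2 b a^2 b) = trace(a)*trace(b a^2 b a) - trace(b a^2 b) = x^2*z^2 - 2*x*y*z + y^2 - 2
apply: trace(a b^-1 a^2 b a) = trace(a^2 b a^2)*trace(b) - trace(a^2 b a^2 b) = x^3*y*z - x^2*y^2 - x^2*z^2 + 2
trace(a^2 b a b a) = trace(a)*trace(b a b a^2) - trace(b a b a) = x^2*z^2 - x*y*z - x^2 - z^2 + 2
trace(b a b a b a) = trace(a b a b)*trace(a b) - trace(b a) = z^3 - 3*z
trace(b a b a b) = trace(b)*trace(a b a b) - trace(a b a) = y*z^2 - x*z - y
apply: trace(a^2 b a b a b) = trace(a)*trace(b a b a b a) - trace(b a b a b) = x*z^3 - y*z^2 - 2*x*z + y
use: trace(a b^-1 a^2 b a b) = trace(a^2 b a b a)*trace(b) - trace(a^2 b a b a b) = x^2*y*z^2 - x*y^2*z - x*z^3 - x^2*y + 2*x*z + y
use: trace(b^-1 a^2 b a b^-1 a) = trace(a b^-1 a^2 b a)*trace(b) - trace(a b^-1 a^2 b a b) = x^3*y^2*z - x^2*y^3 - 2*x^2*y*z^2 + x*y^2*z + x*z^3 + x^2*y - 2*x*z + y
assemble the triple (trace(r) - 2; trace(r a) - x; trace(r b) - y)

x^2*y^2*z - x*y^3 - x*y*z^2 - x^2*z + 2*x*y + z - 2; x^3*y^2*z - x^2*y^3 - 2*x^2*y*z^2 + x*y^2*z + x*z^3 + x^2*y - 2*x*z - x + y; x^2*y*z - x*y^2 - x*z^2 + x - y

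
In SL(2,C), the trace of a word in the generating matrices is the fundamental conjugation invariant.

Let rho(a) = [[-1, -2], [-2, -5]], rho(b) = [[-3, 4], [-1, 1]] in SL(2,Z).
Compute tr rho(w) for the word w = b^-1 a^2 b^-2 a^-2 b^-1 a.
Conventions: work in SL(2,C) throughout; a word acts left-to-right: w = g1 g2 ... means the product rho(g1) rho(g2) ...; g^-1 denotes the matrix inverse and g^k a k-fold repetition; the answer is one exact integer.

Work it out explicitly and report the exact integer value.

rho(b^-1) = [[1, -4], [1, -3]]
... * rho(a) = [[-1, -2], [-2, -5]]  ->  [[7, 18], [5, 13]]
... * rho(a) = [[-1, -2], [-2, -5]]  ->  [[-43, -104], [-31, -75]]
... * rho(b^-1) = [[1, -4], [1, -3]]  ->  [[-147, 484], [-106, 349]]
... * rho(b^-1) = [[1, -4], [1, -3]]  ->  [[337, -864], [243, -623]]
... * rho(a^-1) = [[-5, 2], [2, -1]]  ->  [[-3413, 1538], [-2461, 1109]]
... * rho(a^-1) = [[-5, 2], [2, -1]]  ->  [[20141, -8364], [14523, -6031]]
... * rho(b^-1) = [[1, -4], [1, -3]]  ->  [[11777, -55472], [8492, -39999]]
... * rho(a) = [[-1, -2], [-2, -5]]  ->  [[99167, 253806], [71506, 183011]]
tr = 99167 + 183011 = 282178

282178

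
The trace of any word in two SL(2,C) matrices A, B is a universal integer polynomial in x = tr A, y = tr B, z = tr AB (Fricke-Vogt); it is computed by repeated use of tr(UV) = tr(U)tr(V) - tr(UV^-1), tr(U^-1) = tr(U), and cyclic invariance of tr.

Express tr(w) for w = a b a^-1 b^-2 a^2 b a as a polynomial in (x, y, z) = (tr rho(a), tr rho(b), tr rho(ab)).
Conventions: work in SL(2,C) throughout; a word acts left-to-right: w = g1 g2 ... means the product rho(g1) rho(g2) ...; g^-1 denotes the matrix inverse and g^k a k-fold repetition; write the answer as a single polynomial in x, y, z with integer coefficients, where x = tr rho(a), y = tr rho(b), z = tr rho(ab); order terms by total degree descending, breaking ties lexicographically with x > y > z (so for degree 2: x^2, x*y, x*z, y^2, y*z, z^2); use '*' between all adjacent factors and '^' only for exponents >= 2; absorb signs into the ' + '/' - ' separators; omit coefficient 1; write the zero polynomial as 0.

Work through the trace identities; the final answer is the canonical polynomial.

tr(a b a) = tr(a) * tr(b a) - tr(b) = x*z - y
tr(b a^3) = tr(a) * tr(a b a) - tr(a b) = x^2*z - x*y - z
tr(a^2 b a^2) = tr(a) * tr(b a^3) - tr(b a^2) = x^3*z - x^2*y - 2*x*z + y
tr(b a b a) = tr(b a) * tr(b a) - tr(1)   [split at repeated b] = z^2 - 2
tr(b a b) = tr(b) * tr(a b) - tr(a) = y*z - x
tr(a b a b a) = tr(a) * tr(b a b a) - tr(b a b) = x*z^2 - y*z - x
tr(b a^3 b a) = tr(a) * tr(a b a b a) - tr(a b a b) = x^2*z^2 - x*y*z - x^2 - z^2 + 2
tr(a^2) = tr(a) * tr(a) - tr(1) = x^2 - 2
tr(a^3) = tr(a) * tr(a^2) - tr(a) = x^3 - 3*x
tr(b a^3 b) = tr(b) * tr(a^3 b) - tr(a^3) = x^2*y*z - x^3 - x*y^2 - y*z + 3*x
tr(a^2 b a^2 b a) = tr(a) * tr(b a^3 b a) - tr(b a^3 b) = x^3*z^2 - 2*x^2*y*z + x*y^2 - x*z^2 + y*z - x
tr(b a b a b a) = tr(b a b a) * tr(b a) - tr(a b)   [split at repeated b] = z^3 - 3*z
tr(b a b a b) = tr(b) * tr(a b a b) - tr(a b a) = y*z^2 - x*z - y
tr(b a b a^2 b a) = tr(a) * tr(b a b a b a) - tr(b a b a b) = x*z^3 - y*z^2 - 2*x*z + y
tr(b^2 a b) = tr(b) * tr(b a b) - tr(b a) = y^2*z - x*y - z
tr(b a b a^2 b) = tr(a) * tr(b^2 a b a) - tr(b^2 a b) = x*y*z^2 - x^2*z - y^2*z + z
tr(a^2 b a^2 b a b) = tr(a) * tr(b a b a^2 b a) - tr(b a b a^2 b) = x^2*z^3 - 2*x*y*z^2 - x^2*z + y^2*z + x*y - z
tr(b^-1 a^2 b a^2 b a) = tr(a^2 b a^2 b a) * tr(b) - tr(a^2 b a^2 b a b) = x^3*y*z^2 - 2*x^2*y^2*z - x^2*z^3 + x*y^3 + x*y*z^2 + x^2*z - 2*x*y + z
tr(b^-1 a^2 b a^2 b a^-1) = tr(b^-1 a^2 b a^2 b) * tr(a) - tr(b^-1 a^2 b a^2 b a) = -x^3*y*z^2 + x^4*z + 2*x^2*y^2*z + x^2*z^3 - x^3*y - x*y^3 - x*y*z^2 - 3*x^2*z + 3*x*y - z
tr(a b a^-1 b^-2 a^2 b a) = tr(b^-1 a^2 b a^2 b a^-1) * tr(b) - tr(b^-1 a^2 b a^2 b a^-1 b) = -x^3*y^2*z^2 + x^4*y*z + 2*x^2*y^3*z + x^2*y*z^3 - x^3*y^2 - x*y^4 - x*y^2*z^2 - 3*x^2*y*z + 3*x*y^2 - x*z^2 + x

-x^3*y^2*z^2 + x^4*y*z + 2*x^2*y^3*z + x^2*y*z^3 - x^3*y^2 - x*y^4 - x*y^2*z^2 - 3*x^2*y*z + 3*x*y^2 - x*z^2 + x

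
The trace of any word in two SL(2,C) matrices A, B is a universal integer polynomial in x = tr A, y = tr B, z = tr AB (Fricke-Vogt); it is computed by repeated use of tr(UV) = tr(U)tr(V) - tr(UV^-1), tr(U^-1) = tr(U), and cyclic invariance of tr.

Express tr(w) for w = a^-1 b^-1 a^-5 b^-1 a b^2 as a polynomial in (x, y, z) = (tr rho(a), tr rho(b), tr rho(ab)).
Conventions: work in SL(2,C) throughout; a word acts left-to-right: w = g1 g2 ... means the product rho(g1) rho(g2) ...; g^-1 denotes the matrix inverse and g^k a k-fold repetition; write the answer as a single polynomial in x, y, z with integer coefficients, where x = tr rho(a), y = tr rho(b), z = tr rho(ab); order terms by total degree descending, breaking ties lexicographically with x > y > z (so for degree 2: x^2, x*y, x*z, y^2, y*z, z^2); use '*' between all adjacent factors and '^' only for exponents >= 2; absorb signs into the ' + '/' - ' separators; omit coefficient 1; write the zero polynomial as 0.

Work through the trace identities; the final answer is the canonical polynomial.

-x^5*y^2*z^2 + x^6*y*z + 2*x^4*y^3*z + x^4*y*z^3 - x^5*y^2 - x^3*y^4 + 2*x^3*y^2*z^2 - 7*x^4*y*z - 5*x^2*y^3*z - 3*x^2*y*z^3 + x^5 + 6*x^3*y^2 + 2*x*y^4 + x*y^2*z^2 + 13*x^2*y*z + y^3*z + y*z^3 - 5*x^3 - 8*x*y^2 - 4*y*z + 5*x

trace(b^2) = trace(b)*trace(b) - trace(1) = y^2 - 2
so trace(b^2 a) = trace(b)*trace(a b) - trace(a) = y*z - x
so trace(b^2 a^-1) = trace(b^2)*trace(a) - trace(b^2 a) = x*y^2 - y*z - x
so trace(a^-2 b^2) = trace(b^2 a^-1)*trace(a) - trace(b^2) = x^2*y^2 - x*y*z - x^2 - y^2 + 2
trace(a^-2 b^2 a^-1) = trace(a^-2 b^2)*trace(a) - trace(a^-2 b^2 a) = x^3*y^2 - x^2*y*z - x^3 - 2*x*y^2 + y*z + 3*x
trace(b^3) = trace(b)*trace(b^2) - trace(b) = y^3 - 3*y
so trace(b^3 a) = trace(b)*trace(a b^2) - trace(a b) = y^2*z - x*y - z
so trace(b^2 a^-1 b) = trace(b^3)*trace(a) - trace(b^3 a) = x*y^3 - y^2*z - 2*x*y + z
trace(a b a b) = trace(a b)*trace(a b) - trace(1) = z^2 - 2
trace(a b a) = trace(a)*trace(b a) - trace(b) = x*z - y
trace(b a b^2 a) = trace(b)*trace(a b a b) - trace(a b a) = y*z^2 - x*z - y
trace(b^2 a^-1 b a) = trace(b a b^2)*trace(a) - trace(b a b^2 a) = x*y^2*z - x^2*y - y*z^2 + y
trace(a^-1 b^2 a^-1 b) = trace(b^2 a^-1 b)*trace(a) - trace(b^2 a^-1 b a) = x^2*y^3 - 2*x*y^2*z - x^2*y + y*z^2 + x*z - y
so trace(a^-2 b^2 a^-1 b) = trace(a^-1 b^2 a^-1 b)*trace(a) - trace(a^-1 b^2 a^-1 b a) = x^3*y^3 - 2*x^2*y^2*z - x^3*y - x*y^3 + x*y*z^2 + x^2*z + y^2*z + x*y - z
reduce: trace(b^2 a^-1 b^-1 a^-2) = trace(a^-2 b^2 a^-1)*trace(b) - trace(a^-2 b^2 a^-1 b) = x^2*y^2*z - x*y^3 - x*y*z^2 - x^2*z + 2*x*y + z
so trace(a^-2 b a b^2) = trace(a^-1 b a b^2)*trace(a) - trace(a^-1 b a b^2 a) = x^2*y^2*z - x^3*y - x*y*z^2 - y^2*z + 2*x*y + z
trace(a^-2 b a b^2 a^-1) = trace(a^-2 b a b^2)*trace(a) - trace(a^-2 b a b^2 a) = x^3*y^2*z - x^4*y - x^2*y*z^2 - 2*x*y^2*z + 3*x^2*y + y*z^2 + x*z - y
trace(a^-3 b a b^2 a^-1) = trace(a^-2 b a b^2 a^-1)*trace(a) - trace(a^-2 b a b^2) = x^4*y^2*z - x^5*y - x^3*y*z^2 - 3*x^2*y^2*z + 4*x^3*y + 2*x*y*z^2 + x^2*z + y^2*z - 3*x*y - z
reduce: trace(b a b^3) = trace(b)*trace(a b^3) - trace(a b^2) = y^3*z - x*y^2 - 2*y*z + x
so trace(b a b^3 a) = trace(b)*trace(b a b a b) - trace(b a b a) = y^2*z^2 - x*y*z - y^2 - z^2 + 2
so trace(a^-1 b a b^3) = trace(b a b^3)*trace(a) - trace(b a b^3 a) = x*y^3*z - x^2*y^2 - y^2*z^2 - x*y*z + x^2 + y^2 + z^2 - 2
trace(b a^-2 b a b^2) = trace(a^-1 b a b^3)*trace(a) - trace(a^-1 b a b^3 a) = x^2*y^3*z - x^3*y^2 - x*y^2*z^2 - x^2*y*z - y^3*z + x^3 + 2*x*y^2 + x*z^2 + 2*y*z - 3*x
trace(a^2) = trace(a)*trace(a) - trace(1) = x^2 - 2
so trace(a b^2 a) = trace(b)*trace(a^2 b) - trace(a^2) = x*y*z - x^2 - y^2 + 2
so trace(b a b^2 a b) = trace(b)*trace(a b^2 a b) - trace(a b^2 a) = y^2*z^2 - 2*x*y*z + x^2 - 2
trace(a b a b a b) = trace(b a b a)*trace(b a) - trace(a b) = z^3 - 3*z
so trace(a b a b a) = trace(a)*trace(b a b a) - trace(b a b) = x*z^2 - y*z - x
reduce: trace(b a b^2 a b a) = trace(b)*trace(a b a b a b) - trace(a b a b a) = y*z^3 - x*z^2 - 2*y*z + x
so trace(a^-1 b a b^2 a b) = trace(b a b^2 a b)*trace(a) - trace(b a b^2 a b a) = x*y^2*z^2 - 2*x^2*y*z - y*z^3 + x^3 + x*z^2 + 2*y*z - 3*x
so trace(b a^-2 b a b^2 a) = trace(a^-1 b a b^2 a b)*trace(a) - trace(a^-1 b a b^2 a b a) = x^2*y^2*z^2 - 2*x^3*y*z - x*y*z^3 + x^4 + x^2*z^2 - y^2*z^2 + 4*x*y*z - 4*x^2 + 2
trace(a^-2 b a b^2 a^-1 b) = trace(b a^-2 b a b^2)*trace(a) - trace(b a^-2 b a b^2 a) = x^3*y^3*z - x^4*y^2 - 2*x^2*y^2*z^2 + x^3*y*z - x*y^3*z + x*y*z^3 + 2*x^2*y^2 + y^2*z^2 - 2*x*y*z + x^2 - 2
reduce: trace(a^-1 b a b^2 a^-1 b) = trace(b a^-1 b a b^2)*trace(a) - trace(b a^-1 b a b^2 a) = x^2*y^3*z - x^3*y^2 - 2*x*y^2*z^2 + x^2*y*z + y*z^3 + x*y^2 - 2*y*z + x
trace(a^-3 b a b^2 a^-1 b) = trace(a^-2 b a b^2 a^-1 b)*trace(a) - trace(a^-2 b a b^2 a^-1 b a) = x^4*y^3*z - x^5*y^2 - 2*x^3*y^2*z^2 + x^4*y*z - 2*x^2*y^3*z + x^2*y*z^3 + 3*x^3*y^2 + 3*x*y^2*z^2 - 3*x^2*y*z - y*z^3 + x^3 - x*y^2 + 2*y*z - 3*x
trace(a b^2 a^-1 b^-1 a^-3 b) = trace(a^-3 b a b^2 a^-1)*trace(b) - trace(a^-3 b a b^2 a^-1 b) = x^3*y^2*z^2 - x^4*y*z - x^2*y^3*z - x^2*y*z^3 + x^3*y^2 - x*y^2*z^2 + 4*x^2*y*z + y^3*z + y*z^3 - x^3 - 2*x*y^2 - 3*y*z + 3*x
so trace(b^-1 a b^2 a^-1 b^-1 a^-3) = trace(a b^2 a^-1 b^-1 a^-3)*trace(b) - trace(a b^2 a^-1 b^-1 a^-3 b) = -x^3*y^2*z^2 + x^4*y*z + 2*x^2*y^3*z + x^2*y*z^3 - x^3*y^2 - x*y^4 - 5*x^2*y*z - y^3*z - y*z^3 + x^3 + 4*x*y^2 + 4*y*z - 3*x
reduce: trace(b a^-1) = trace(b)*trace(a) - trace(b a) = x*y - z
trace(a^-1 b a b) = trace(b a b)*trace(a) - trace(b a b a) = x*y*z - x^2 - z^2 + 2
trace(a b a^-2 b) = trace(a^-1 b a b)*trace(a) - trace(a^-1 b a b a) = x^2*y*z - x^3 - x*z^2 - y*z + 3*x
so trace(a^-2 b^-1 a b) = trace(a b a^-2)*trace(b) - trace(a b a^-2 b) = -x^2*y*z + x^3 + x*y^2 + x*z^2 - 3*x
reduce: trace(a b^2 a b^-1 a^-1 b) = trace(a^-1 b a b^2 a)*trace(b) - trace(a^-1 b a b^2 a b) = -x*y^2*z^2 + 2*x^2*y*z + y^3*z + y*z^3 - x^3 - x*y^2 - x*z^2 - 3*y*z + 3*x
so trace(a^-1 b^-1 a b^2 a b^-1) = trace(a b^2 a b^-1 a^-1)*trace(b) - trace(a b^2 a b^-1 a^-1 b) = x*y^2*z^2 - 2*x^2*y*z - y^3*z - y*z^3 + x^3 + x*y^2 + x*z^2 + 4*y*z - 3*x
reduce: trace(b^-1 a b^2 a) = trace(a b^2 a)*trace(b) - trace(a b^2 a b) = x*y^2*z - x^2*y - y^3 - y*z^2 + x*z + 3*y
trace(b^-1 a b^2 a b^-1) = trace(b^-1 a b^2 a)*trace(b) - trace(b^-1 a b^2 a b) = x*y^3*z - x^2*y^2 - y^4 - y^2*z^2 + x^2 + 4*y^2 - 2
trace(b^-1 a^-2 b^-1 a b^2 a) = trace(a^-1 b^-1 a b^2 a b^-1)*trace(a) - trace(a^-1 b^-1 a b^2 a b^-1 a) = x^2*y^2*z^2 - 2*x^3*y*z - 2*x*y^3*z - x*y*z^3 + x^4 + 2*x^2*y^2 + x^2*z^2 + y^4 + y^2*z^2 + 4*x*y*z - 4*x^2 - 4*y^2 + 2
trace(b^-1 a b^2 a^-1 b^-1 a^-2) = trace(b^-1 a^-2 b^-1 a b^2)*trace(a) - trace(b^-1 a^-2 b^-1 a b^2 a) = -x^2*y^2*z^2 + x^3*y*z + 2*x*y^3*z + x*y*z^3 - x^2*y^2 - y^4 - y^2*z^2 - 4*x*y*z + x^2 + 4*y^2 - 2
trace(b^-1 a b^2 a^-1 b^-1 a^-4) = trace(b^-1 a b^2 a^-1 b^-1 a^-3)*trace(a) - trace(b^-1 a b^2 a^-1 b^-1 a^-2) = -x^4*y^2*z^2 + x^5*y*z + 2*x^3*y^3*z + x^3*y*z^3 - x^4*y^2 - x^2*y^4 + x^2*y^2*z^2 - 6*x^3*y*z - 3*x*y^3*z - 2*x*y*z^3 + x^4 + 5*x^2*y^2 + y^4 + y^2*z^2 + 8*x*y*z - 4*x^2 - 4*y^2 + 2
trace(a^-1 b^-1 a^-5 b^-1 a b^2) = trace(b^-1 a b^2 a^-1 b^-1 a^-4)*trace(a) - trace(b^-1 a b^2 a^-1 b^-1 a^-3) = -x^5*y^2*z^2 + x^6*y*z + 2*x^4*y^3*z + x^4*y*z^3 - x^5*y^2 - x^3*y^4 + 2*x^3*y^2*z^2 - 7*x^4*y*z - 5*x^2*y^3*z - 3*x^2*y*z^3 + x^5 + 6*x^3*y^2 + 2*x*y^4 + x*y^2*z^2 + 13*x^2*y*z + y^3*z + y*z^3 - 5*x^3 - 8*x*y^2 - 4*y*z + 5*x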